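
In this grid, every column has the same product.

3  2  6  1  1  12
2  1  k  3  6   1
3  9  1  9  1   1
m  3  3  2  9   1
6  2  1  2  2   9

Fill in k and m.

k = 6, m = 1

Columns 4 and 5 each multiply to 108, so every column has product 108.
Column 3: 6×1×3×1 = 18, so the missing entry is 108 ÷ 18 = 6.
Column 1: 3×2×3×6 = 108, so the missing entry is 108 ÷ 108 = 1.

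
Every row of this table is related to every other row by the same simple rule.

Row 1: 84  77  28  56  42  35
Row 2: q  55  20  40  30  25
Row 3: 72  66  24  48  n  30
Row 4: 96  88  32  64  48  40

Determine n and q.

n = 36, q = 60

Each row is a constant multiple of every other row — this is a multiplication table with the headers hidden.
Row 3 is 48/56 = 6/7 times row 1, so its entry in column 5 is 42 × 6/7 = 36.
Row 2 is 40/56 = 5/7 times row 1, so its entry in column 1 is 84 × 5/7 = 60.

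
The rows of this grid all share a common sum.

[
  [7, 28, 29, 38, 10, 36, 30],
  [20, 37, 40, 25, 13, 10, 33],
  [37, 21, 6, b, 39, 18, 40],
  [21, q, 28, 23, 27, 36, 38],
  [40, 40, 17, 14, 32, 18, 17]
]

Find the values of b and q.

b = 17, q = 5

Row 2 sums to 178 and so does row 5; that's the common total.
In row 3 the known cells total 161, leaving 178 − 161 = 17.
In row 4 the known cells total 173, leaving 178 − 173 = 5.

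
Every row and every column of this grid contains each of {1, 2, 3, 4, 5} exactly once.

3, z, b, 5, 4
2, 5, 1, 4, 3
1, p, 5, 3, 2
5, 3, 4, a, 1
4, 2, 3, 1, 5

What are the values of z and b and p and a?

For row 1, column 3: column 3 already has {1, 3, 4, 5}; that leaves 2.
For row 1, column 2: row 1 already has {2, 3, 4, 5}; that leaves 1.
At (row 4, col 4): row 4 already has {1, 3, 4, 5}, so the value is 2.
At (row 3, col 2): row 3 already has {1, 2, 3, 5}, so the value is 4.

z = 1, b = 2, p = 4, a = 2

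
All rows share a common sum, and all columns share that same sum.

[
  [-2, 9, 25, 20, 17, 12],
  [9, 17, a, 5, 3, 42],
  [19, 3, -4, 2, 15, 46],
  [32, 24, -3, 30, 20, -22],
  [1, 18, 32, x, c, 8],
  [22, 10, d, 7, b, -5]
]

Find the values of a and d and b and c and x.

a = 5, d = 26, b = 21, c = 5, x = 17

Rows 1 and 3 both sum to 81, so that's the common total.
The known cells in row 2 total 76, leaving 81 − 76 = 5 for the blank.
The known cells in column 4 total 64, leaving 81 − 64 = 17 for the blank.
The known cells in row 5 total 76, leaving 81 − 76 = 5 for the blank.
The known cells in column 5 total 60, leaving 81 − 60 = 21 for the blank.
The known cells in row 6 total 55, leaving 81 − 55 = 26 for the blank.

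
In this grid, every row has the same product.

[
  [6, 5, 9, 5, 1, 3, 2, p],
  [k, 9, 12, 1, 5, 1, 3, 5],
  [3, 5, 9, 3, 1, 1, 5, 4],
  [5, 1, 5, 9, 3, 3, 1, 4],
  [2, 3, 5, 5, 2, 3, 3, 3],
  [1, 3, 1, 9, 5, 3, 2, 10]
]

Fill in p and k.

Rows 3 and 4 each multiply to 8100, so every row has product 8100.
Row 1: 6×5×9×5×1×3×2 = 8100, so the missing entry is 8100 ÷ 8100 = 1.
Row 2: 9×12×1×5×1×3×5 = 8100, so the missing entry is 8100 ÷ 8100 = 1.

p = 1, k = 1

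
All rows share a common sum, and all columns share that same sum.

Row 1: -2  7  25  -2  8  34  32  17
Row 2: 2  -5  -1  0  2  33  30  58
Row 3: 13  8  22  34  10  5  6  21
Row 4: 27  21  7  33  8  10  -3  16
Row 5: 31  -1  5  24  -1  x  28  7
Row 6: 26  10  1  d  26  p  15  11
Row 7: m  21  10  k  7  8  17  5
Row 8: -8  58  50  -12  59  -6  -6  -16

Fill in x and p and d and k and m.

x = 26, p = 9, d = 21, k = 21, m = 30

Rows 1 and 2 both sum to 119, so that's the common total.
Row 5 has 31 − 1 + 5 + 24 − 1 + 28 + 7 = 93; the blank must be 119 − 93 = 26.
Column 6 has 34 + 33 + 5 + 10 + 26 + 8 − 6 = 110; the blank must be 119 − 110 = 9.
Column 1 has -2 + 2 + 13 + 27 + 31 + 26 − 8 = 89; the blank must be 119 − 89 = 30.
Row 6 has 26 + 10 + 1 + 26 + 9 + 15 + 11 = 98; the blank must be 119 − 98 = 21.
Row 7 has 30 + 21 + 10 + 7 + 8 + 17 + 5 = 98; the blank must be 119 − 98 = 21.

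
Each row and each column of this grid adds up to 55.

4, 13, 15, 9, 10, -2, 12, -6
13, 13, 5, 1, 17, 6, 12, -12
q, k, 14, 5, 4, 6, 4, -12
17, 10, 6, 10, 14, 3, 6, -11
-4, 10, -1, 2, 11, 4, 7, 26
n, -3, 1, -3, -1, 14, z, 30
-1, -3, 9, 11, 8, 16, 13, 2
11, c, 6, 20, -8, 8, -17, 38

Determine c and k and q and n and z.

c = -3, k = 18, q = 16, n = -1, z = 18

Row 8 has 11 + 6 + 20 − 8 + 8 − 17 + 38 = 58; the blank must be 55 − 58 = -3.
Column 2 has 13 + 13 + 10 + 10 − 3 − 3 − 3 = 37; the blank must be 55 − 37 = 18.
Row 3 has 18 + 14 + 5 + 4 + 6 + 4 − 12 = 39; the blank must be 55 − 39 = 16.
Column 1 has 4 + 13 + 16 + 17 − 4 − 1 + 11 = 56; the blank must be 55 − 56 = -1.
Row 6 has -1 − 3 + 1 − 3 − 1 + 14 + 30 = 37; the blank must be 55 − 37 = 18.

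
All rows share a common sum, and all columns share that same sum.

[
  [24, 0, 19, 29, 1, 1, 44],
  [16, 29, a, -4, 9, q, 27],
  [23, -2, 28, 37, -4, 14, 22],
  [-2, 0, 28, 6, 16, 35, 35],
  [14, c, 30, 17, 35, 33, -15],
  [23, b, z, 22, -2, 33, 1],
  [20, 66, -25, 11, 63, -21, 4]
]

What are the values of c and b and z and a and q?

c = 4, b = 21, z = 20, a = 18, q = 23

Rows 1 and 3 both sum to 118, so that's the common total.
The known cells in column 6 total 95, leaving 118 − 95 = 23 for the blank.
The known cells in row 2 total 100, leaving 118 − 100 = 18 for the blank.
The known cells in row 5 total 114, leaving 118 − 114 = 4 for the blank.
The known cells in column 2 total 97, leaving 118 − 97 = 21 for the blank.
The known cells in row 6 total 98, leaving 118 − 98 = 20 for the blank.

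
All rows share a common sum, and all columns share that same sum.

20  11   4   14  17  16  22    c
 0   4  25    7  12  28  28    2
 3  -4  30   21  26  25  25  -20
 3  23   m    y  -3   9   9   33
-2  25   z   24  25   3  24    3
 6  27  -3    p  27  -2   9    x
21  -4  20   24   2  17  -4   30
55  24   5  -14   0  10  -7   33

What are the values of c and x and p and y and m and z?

Rows 2 and 3 both sum to 106, so that's the common total.
The known cells in row 1 total 104, leaving 106 − 104 = 2 for the blank.
The known cells in column 8 total 83, leaving 106 − 83 = 23 for the blank.
The known cells in row 5 total 102, leaving 106 − 102 = 4 for the blank.
The known cells in row 6 total 87, leaving 106 − 87 = 19 for the blank.
The known cells in column 4 total 95, leaving 106 − 95 = 11 for the blank.
The known cells in row 4 total 85, leaving 106 − 85 = 21 for the blank.

c = 2, x = 23, p = 19, y = 11, m = 21, z = 4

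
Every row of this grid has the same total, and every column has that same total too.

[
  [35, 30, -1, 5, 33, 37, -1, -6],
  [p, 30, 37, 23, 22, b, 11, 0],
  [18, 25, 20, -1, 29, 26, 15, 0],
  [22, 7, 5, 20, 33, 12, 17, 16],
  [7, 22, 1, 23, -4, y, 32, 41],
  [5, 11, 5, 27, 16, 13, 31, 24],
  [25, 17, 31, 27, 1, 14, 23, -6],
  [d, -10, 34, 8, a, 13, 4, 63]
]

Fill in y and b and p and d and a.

y = 10, b = 7, p = 2, d = 18, a = 2

Rows 1 and 3 both sum to 132, so that's the common total.
Column 5 has 33 + 22 + 29 + 33 − 4 + 16 + 1 = 130; the blank must be 132 − 130 = 2.
Row 8 has -10 + 34 + 8 + 2 + 13 + 4 + 63 = 114; the blank must be 132 − 114 = 18.
Row 5 has 7 + 22 + 1 + 23 − 4 + 32 + 41 = 122; the blank must be 132 − 122 = 10.
Column 6 has 37 + 26 + 12 + 10 + 13 + 14 + 13 = 125; the blank must be 132 − 125 = 7.
Row 2 has 30 + 37 + 23 + 22 + 7 + 11 + 0 = 130; the blank must be 132 − 130 = 2.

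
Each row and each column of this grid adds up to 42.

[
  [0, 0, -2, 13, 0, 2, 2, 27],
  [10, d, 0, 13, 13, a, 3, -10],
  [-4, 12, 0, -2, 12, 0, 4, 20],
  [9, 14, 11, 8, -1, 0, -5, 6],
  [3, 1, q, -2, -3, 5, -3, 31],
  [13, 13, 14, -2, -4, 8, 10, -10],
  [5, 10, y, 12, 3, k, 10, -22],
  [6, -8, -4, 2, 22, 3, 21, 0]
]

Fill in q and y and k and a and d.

q = 10, y = 13, k = 11, a = 13, d = 0

Column 2 has 0 + 12 + 14 + 1 + 13 + 10 − 8 = 42; the blank must be 42 − 42 = 0.
Row 2 has 10 + 0 + 0 + 13 + 13 + 3 − 10 = 29; the blank must be 42 − 29 = 13.
Column 6 has 2 + 13 + 0 + 0 + 5 + 8 + 3 = 31; the blank must be 42 − 31 = 11.
Row 7 has 5 + 10 + 12 + 3 + 11 + 10 − 22 = 29; the blank must be 42 − 29 = 13.
Row 5 has 3 + 1 − 2 − 3 + 5 − 3 + 31 = 32; the blank must be 42 − 32 = 10.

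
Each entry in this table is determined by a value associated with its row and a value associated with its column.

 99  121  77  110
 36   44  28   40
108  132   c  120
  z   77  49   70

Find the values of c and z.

Each row is a constant multiple of every other row — this is a multiplication table with the headers hidden.
Row 3 is 132/121 = 12/11 times row 1, so its entry in column 3 is 77 × 12/11 = 84.
Row 4 is 77/121 = 7/11 times row 1, so its entry in column 1 is 99 × 7/11 = 63.

c = 84, z = 63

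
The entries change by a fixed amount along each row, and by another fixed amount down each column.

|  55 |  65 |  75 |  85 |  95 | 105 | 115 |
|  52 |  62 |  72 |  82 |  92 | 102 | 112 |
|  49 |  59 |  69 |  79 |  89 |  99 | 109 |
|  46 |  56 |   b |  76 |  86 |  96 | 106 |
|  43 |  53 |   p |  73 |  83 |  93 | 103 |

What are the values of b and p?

b = 66, p = 63

Along each row the entries change by 10 per step; down each column they change by -3.
Row 4: from 46 at column 1, stepping by 10 to column 3 gives 66.
Row 5: from 43 at column 1, stepping by 10 to column 3 gives 63.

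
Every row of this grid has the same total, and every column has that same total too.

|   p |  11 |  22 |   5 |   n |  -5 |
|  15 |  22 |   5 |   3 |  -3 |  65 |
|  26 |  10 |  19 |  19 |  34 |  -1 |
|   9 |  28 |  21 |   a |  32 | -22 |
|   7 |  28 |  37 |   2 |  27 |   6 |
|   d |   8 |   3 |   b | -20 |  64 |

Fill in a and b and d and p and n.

Rows 2 and 3 both sum to 107, so that's the common total.
Column 5: -3 + 34 + 32 + 27 − 20 = 70, so its missing entry is 107 − 70 = 37.
Row 1: 11 + 22 + 5 + 37 − 5 = 70, so its missing entry is 107 − 70 = 37.
Row 4: 9 + 28 + 21 + 32 − 22 = 68, so its missing entry is 107 − 68 = 39.
Column 1: 37 + 15 + 26 + 9 + 7 = 94, so its missing entry is 107 − 94 = 13.
Row 6: 13 + 8 + 3 − 20 + 64 = 68, so its missing entry is 107 − 68 = 39.

a = 39, b = 39, d = 13, p = 37, n = 37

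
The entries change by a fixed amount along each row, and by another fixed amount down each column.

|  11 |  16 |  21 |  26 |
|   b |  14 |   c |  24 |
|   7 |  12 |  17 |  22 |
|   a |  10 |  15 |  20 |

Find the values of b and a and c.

Along each row the entries change by 5 per step; down each column they change by -2.
Row 2: from 14 at column 2, stepping by 5 to column 1 gives 9.
Row 4: from 10 at column 2, stepping by 5 to column 1 gives 5.
Row 2: from 14 at column 2, stepping by 5 to column 3 gives 19.

b = 9, a = 5, c = 19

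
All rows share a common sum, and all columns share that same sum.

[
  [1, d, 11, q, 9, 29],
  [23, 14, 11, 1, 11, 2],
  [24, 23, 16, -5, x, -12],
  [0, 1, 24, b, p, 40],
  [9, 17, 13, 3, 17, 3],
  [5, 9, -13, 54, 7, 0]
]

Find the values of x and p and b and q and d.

x = 16, p = 2, b = -5, q = 14, d = -2

Rows 2 and 5 both sum to 62, so that's the common total.
Column 2 has 14 + 23 + 1 + 17 + 9 = 64; the blank must be 62 − 64 = -2.
Row 3 has 24 + 23 + 16 − 5 − 12 = 46; the blank must be 62 − 46 = 16.
Column 5 has 9 + 11 + 16 + 17 + 7 = 60; the blank must be 62 − 60 = 2.
Row 1 has 1 − 2 + 11 + 9 + 29 = 48; the blank must be 62 − 48 = 14.
Row 4 has 0 + 1 + 24 + 2 + 40 = 67; the blank must be 62 − 67 = -5.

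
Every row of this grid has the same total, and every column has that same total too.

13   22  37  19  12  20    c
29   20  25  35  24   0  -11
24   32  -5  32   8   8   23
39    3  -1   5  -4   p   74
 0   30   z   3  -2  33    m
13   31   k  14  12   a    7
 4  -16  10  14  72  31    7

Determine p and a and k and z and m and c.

Rows 2 and 3 both sum to 122, so that's the common total.
Row 1 has 13 + 22 + 37 + 19 + 12 + 20 = 123; the blank must be 122 − 123 = -1.
Column 7 has -1 − 11 + 23 + 74 + 7 + 7 = 99; the blank must be 122 − 99 = 23.
Row 5 has 0 + 30 + 3 − 2 + 33 + 23 = 87; the blank must be 122 − 87 = 35.
Row 4 has 39 + 3 − 1 + 5 − 4 + 74 = 116; the blank must be 122 − 116 = 6.
Column 6 has 20 + 0 + 8 + 6 + 33 + 31 = 98; the blank must be 122 − 98 = 24.
Row 6 has 13 + 31 + 14 + 12 + 24 + 7 = 101; the blank must be 122 − 101 = 21.

p = 6, a = 24, k = 21, z = 35, m = 23, c = -1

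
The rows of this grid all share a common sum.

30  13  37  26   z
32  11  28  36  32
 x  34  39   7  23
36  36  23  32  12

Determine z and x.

The complete rows each total 139.
Row 1 is missing 139 − 106 = 33 (since 30 + 13 + 37 + 26 = 106).
Row 3 is missing 139 − 103 = 36 (since 34 + 39 + 7 + 23 = 103).

z = 33, x = 36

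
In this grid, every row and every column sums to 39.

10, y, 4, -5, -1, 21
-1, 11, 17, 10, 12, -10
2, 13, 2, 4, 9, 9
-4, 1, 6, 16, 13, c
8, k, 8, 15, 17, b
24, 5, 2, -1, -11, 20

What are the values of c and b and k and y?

c = 7, b = -8, k = -1, y = 10

The known cells in row 1 total 29, leaving 39 − 29 = 10 for the blank.
The known cells in column 2 total 40, leaving 39 − 40 = -1 for the blank.
The known cells in row 5 total 47, leaving 39 − 47 = -8 for the blank.
The known cells in row 4 total 32, leaving 39 − 32 = 7 for the blank.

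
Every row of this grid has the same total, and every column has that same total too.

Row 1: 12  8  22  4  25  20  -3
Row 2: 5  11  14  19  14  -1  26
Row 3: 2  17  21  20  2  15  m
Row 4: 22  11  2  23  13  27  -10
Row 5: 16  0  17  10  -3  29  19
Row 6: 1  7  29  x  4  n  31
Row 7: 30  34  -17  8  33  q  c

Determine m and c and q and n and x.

m = 11, c = 14, q = -14, n = 12, x = 4

Rows 1 and 2 both sum to 88, so that's the common total.
Column 4 has 4 + 19 + 20 + 23 + 10 + 8 = 84; the blank must be 88 − 84 = 4.
Row 6 has 1 + 7 + 29 + 4 + 4 + 31 = 76; the blank must be 88 − 76 = 12.
Column 6 has 20 − 1 + 15 + 27 + 29 + 12 = 102; the blank must be 88 − 102 = -14.
Row 3 has 2 + 17 + 21 + 20 + 2 + 15 = 77; the blank must be 88 − 77 = 11.
Row 7 has 30 + 34 − 17 + 8 + 33 − 14 = 74; the blank must be 88 − 74 = 14.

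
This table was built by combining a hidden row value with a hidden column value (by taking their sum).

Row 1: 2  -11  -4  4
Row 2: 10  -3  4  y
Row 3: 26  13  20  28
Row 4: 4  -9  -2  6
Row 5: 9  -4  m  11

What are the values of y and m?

y = 12, m = 3

The difference between any two rows is the same in every column — this is an addition table with the headers hidden.
Row 2 minus row 1 is -3 − (-11) = 8, so its entry in column 4 is 4 + 8 = 12.
Row 5 minus row 1 is -4 − (-11) = 7, so its entry in column 3 is -4 + 7 = 3.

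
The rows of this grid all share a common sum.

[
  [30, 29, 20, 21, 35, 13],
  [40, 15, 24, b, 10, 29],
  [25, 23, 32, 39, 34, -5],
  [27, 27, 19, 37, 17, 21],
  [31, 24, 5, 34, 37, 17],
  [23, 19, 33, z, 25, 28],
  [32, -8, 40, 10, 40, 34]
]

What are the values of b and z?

Rows 3 and 7 both add up to 148, so every row sums to 148.
Row 2: 40 + 15 + 24 + 10 + 29 = 118, so the missing entry is 148 − 118 = 30.
Row 6: 23 + 19 + 33 + 25 + 28 = 128, so the missing entry is 148 − 128 = 20.

b = 30, z = 20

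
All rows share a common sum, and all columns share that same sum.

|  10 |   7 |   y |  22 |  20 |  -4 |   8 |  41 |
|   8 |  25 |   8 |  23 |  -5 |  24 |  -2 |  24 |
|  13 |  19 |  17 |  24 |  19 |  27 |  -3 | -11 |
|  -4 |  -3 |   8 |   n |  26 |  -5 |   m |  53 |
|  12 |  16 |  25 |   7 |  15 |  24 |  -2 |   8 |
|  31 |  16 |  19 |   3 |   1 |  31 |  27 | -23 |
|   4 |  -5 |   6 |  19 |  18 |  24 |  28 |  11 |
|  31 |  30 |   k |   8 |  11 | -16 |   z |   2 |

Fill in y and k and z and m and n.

y = 1, k = 21, z = 18, m = 31, n = -1

Rows 2 and 3 both sum to 105, so that's the common total.
The known cells in row 1 total 104, leaving 105 − 104 = 1 for the blank.
The known cells in column 4 total 106, leaving 105 − 106 = -1 for the blank.
The known cells in column 3 total 84, leaving 105 − 84 = 21 for the blank.
The known cells in row 8 total 87, leaving 105 − 87 = 18 for the blank.
The known cells in row 4 total 74, leaving 105 − 74 = 31 for the blank.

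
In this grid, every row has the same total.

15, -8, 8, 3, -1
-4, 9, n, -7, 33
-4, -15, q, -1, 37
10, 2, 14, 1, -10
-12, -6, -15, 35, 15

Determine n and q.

The complete rows each total 17.
Row 2 is missing 17 − 31 = -14 (since -4 + 9 − 7 + 33 = 31).
Row 3 is missing 17 − 17 = 0 (since -4 − 15 − 1 + 37 = 17).

n = -14, q = 0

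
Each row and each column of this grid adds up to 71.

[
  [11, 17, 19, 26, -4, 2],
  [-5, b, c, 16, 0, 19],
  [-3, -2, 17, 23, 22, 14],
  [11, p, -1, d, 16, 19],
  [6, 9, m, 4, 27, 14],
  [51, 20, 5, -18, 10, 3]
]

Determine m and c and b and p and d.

Row 5 has 6 + 9 + 4 + 27 + 14 = 60; the blank must be 71 − 60 = 11.
Column 3 has 19 + 17 − 1 + 11 + 5 = 51; the blank must be 71 − 51 = 20.
Row 2 has -5 + 20 + 16 + 0 + 19 = 50; the blank must be 71 − 50 = 21.
Column 2 has 17 + 21 − 2 + 9 + 20 = 65; the blank must be 71 − 65 = 6.
Row 4 has 11 + 6 − 1 + 16 + 19 = 51; the blank must be 71 − 51 = 20.

m = 11, c = 20, b = 21, p = 6, d = 20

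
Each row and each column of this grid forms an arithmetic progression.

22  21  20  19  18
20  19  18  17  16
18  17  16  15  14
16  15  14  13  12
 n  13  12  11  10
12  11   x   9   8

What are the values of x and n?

Along each row the entries change by -1 per step; down each column they change by -2.
Row 6: from 12 at column 1, stepping by -1 to column 3 gives 10.
Row 5: from 13 at column 2, stepping by -1 to column 1 gives 14.

x = 10, n = 14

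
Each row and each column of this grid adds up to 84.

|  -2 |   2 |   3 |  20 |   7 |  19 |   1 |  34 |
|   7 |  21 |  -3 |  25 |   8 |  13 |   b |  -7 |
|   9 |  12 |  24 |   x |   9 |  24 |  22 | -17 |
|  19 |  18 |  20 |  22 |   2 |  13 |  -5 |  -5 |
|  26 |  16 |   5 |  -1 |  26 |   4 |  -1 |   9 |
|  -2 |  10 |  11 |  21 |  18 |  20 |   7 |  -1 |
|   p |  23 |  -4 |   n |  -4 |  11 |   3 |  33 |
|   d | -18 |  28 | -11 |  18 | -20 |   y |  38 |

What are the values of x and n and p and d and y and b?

Row 3: 9 + 12 + 24 + 9 + 24 + 22 − 17 = 83, so its missing entry is 84 − 83 = 1.
Row 2: 7 + 21 − 3 + 25 + 8 + 13 − 7 = 64, so its missing entry is 84 − 64 = 20.
Column 7: 1 + 20 + 22 − 5 − 1 + 7 + 3 = 47, so its missing entry is 84 − 47 = 37.
Row 8: -18 + 28 − 11 + 18 − 20 + 37 + 38 = 72, so its missing entry is 84 − 72 = 12.
Column 1: -2 + 7 + 9 + 19 + 26 − 2 + 12 = 69, so its missing entry is 84 − 69 = 15.
Row 7: 15 + 23 − 4 − 4 + 11 + 3 + 33 = 77, so its missing entry is 84 − 77 = 7.

x = 1, n = 7, p = 15, d = 12, y = 37, b = 20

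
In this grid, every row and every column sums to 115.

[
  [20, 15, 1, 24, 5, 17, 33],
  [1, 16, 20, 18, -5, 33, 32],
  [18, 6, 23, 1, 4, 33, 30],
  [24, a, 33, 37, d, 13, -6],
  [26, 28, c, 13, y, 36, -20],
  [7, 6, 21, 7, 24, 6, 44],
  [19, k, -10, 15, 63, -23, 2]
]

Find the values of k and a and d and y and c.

Row 7: 19 − 10 + 15 + 63 − 23 + 2 = 66, so its missing entry is 115 − 66 = 49.
Column 2: 15 + 16 + 6 + 28 + 6 + 49 = 120, so its missing entry is 115 − 120 = -5.
Row 4: 24 − 5 + 33 + 37 + 13 − 6 = 96, so its missing entry is 115 − 96 = 19.
Column 5: 5 − 5 + 4 + 19 + 24 + 63 = 110, so its missing entry is 115 − 110 = 5.
Row 5: 26 + 28 + 13 + 5 + 36 − 20 = 88, so its missing entry is 115 − 88 = 27.

k = 49, a = -5, d = 19, y = 5, c = 27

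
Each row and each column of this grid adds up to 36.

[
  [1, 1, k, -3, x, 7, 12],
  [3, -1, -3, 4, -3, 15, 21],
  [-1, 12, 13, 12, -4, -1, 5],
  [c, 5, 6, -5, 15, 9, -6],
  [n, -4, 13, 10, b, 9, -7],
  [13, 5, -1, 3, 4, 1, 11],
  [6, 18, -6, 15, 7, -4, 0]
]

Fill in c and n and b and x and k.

The known cells in row 4 total 24, leaving 36 − 24 = 12 for the blank.
The known cells in column 1 total 34, leaving 36 − 34 = 2 for the blank.
The known cells in row 5 total 23, leaving 36 − 23 = 13 for the blank.
The known cells in column 5 total 32, leaving 36 − 32 = 4 for the blank.
The known cells in row 1 total 22, leaving 36 − 22 = 14 for the blank.

c = 12, n = 2, b = 13, x = 4, k = 14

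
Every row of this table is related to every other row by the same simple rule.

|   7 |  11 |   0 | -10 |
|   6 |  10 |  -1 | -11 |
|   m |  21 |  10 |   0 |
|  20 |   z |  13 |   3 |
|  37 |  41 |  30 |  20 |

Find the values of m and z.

The difference between any two rows is the same in every column — this is an addition table with the headers hidden.
Row 3 minus row 1 is 10 − 0 = 10, so its entry in column 1 is 7 + 10 = 17.
Row 4 minus row 1 is 13 − 0 = 13, so its entry in column 2 is 11 + 13 = 24.

m = 17, z = 24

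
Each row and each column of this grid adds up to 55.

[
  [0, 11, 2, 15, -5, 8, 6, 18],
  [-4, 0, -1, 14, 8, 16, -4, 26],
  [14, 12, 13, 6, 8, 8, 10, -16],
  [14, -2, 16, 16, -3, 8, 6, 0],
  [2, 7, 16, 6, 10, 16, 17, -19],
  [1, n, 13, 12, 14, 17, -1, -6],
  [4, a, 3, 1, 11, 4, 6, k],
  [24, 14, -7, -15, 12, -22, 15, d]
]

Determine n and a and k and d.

n = 5, a = 8, k = 18, d = 34

Row 6 has 1 + 13 + 12 + 14 + 17 − 1 − 6 = 50; the blank must be 55 − 50 = 5.
Column 2 has 11 + 0 + 12 − 2 + 7 + 5 + 14 = 47; the blank must be 55 − 47 = 8.
Row 7 has 4 + 8 + 3 + 1 + 11 + 4 + 6 = 37; the blank must be 55 − 37 = 18.
Row 8 has 24 + 14 − 7 − 15 + 12 − 22 + 15 = 21; the blank must be 55 − 21 = 34.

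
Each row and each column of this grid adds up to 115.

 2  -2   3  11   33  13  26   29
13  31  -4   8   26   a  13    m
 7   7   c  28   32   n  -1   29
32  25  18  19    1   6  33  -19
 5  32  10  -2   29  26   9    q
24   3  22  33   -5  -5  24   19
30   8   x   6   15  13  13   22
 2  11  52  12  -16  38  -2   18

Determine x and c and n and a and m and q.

Row 7 has 30 + 8 + 6 + 15 + 13 + 13 + 22 = 107; the blank must be 115 − 107 = 8.
Column 3 has 3 − 4 + 18 + 10 + 22 + 8 + 52 = 109; the blank must be 115 − 109 = 6.
Row 3 has 7 + 7 + 6 + 28 + 32 − 1 + 29 = 108; the blank must be 115 − 108 = 7.
Column 6 has 13 + 7 + 6 + 26 − 5 + 13 + 38 = 98; the blank must be 115 − 98 = 17.
Row 2 has 13 + 31 − 4 + 8 + 26 + 17 + 13 = 104; the blank must be 115 − 104 = 11.
Row 5 has 5 + 32 + 10 − 2 + 29 + 26 + 9 = 109; the blank must be 115 − 109 = 6.

x = 8, c = 6, n = 7, a = 17, m = 11, q = 6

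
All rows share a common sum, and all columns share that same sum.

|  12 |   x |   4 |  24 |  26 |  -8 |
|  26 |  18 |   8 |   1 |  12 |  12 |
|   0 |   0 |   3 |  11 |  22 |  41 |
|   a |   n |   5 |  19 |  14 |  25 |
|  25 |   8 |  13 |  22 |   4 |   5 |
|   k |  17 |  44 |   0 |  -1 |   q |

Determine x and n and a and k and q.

Rows 2 and 3 both sum to 77, so that's the common total.
Row 1: 12 + 4 + 24 + 26 − 8 = 58, so its missing entry is 77 − 58 = 19.
Column 6: -8 + 12 + 41 + 25 + 5 = 75, so its missing entry is 77 − 75 = 2.
Column 2: 19 + 18 + 0 + 8 + 17 = 62, so its missing entry is 77 − 62 = 15.
Row 4: 15 + 5 + 19 + 14 + 25 = 78, so its missing entry is 77 − 78 = -1.
Row 6: 17 + 44 + 0 − 1 + 2 = 62, so its missing entry is 77 − 62 = 15.

x = 19, n = 15, a = -1, k = 15, q = 2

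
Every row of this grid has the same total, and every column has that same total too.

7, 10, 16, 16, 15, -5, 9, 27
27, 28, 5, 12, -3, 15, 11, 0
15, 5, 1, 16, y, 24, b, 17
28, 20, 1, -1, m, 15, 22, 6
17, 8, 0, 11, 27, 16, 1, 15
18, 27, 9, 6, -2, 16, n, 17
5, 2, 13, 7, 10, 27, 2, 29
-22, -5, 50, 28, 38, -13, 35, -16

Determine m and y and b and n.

Rows 1 and 2 both sum to 95, so that's the common total.
Row 6 has 18 + 27 + 9 + 6 − 2 + 16 + 17 = 91; the blank must be 95 − 91 = 4.
Column 7 has 9 + 11 + 22 + 1 + 4 + 2 + 35 = 84; the blank must be 95 − 84 = 11.
Row 3 has 15 + 5 + 1 + 16 + 24 + 11 + 17 = 89; the blank must be 95 − 89 = 6.
Row 4 has 28 + 20 + 1 − 1 + 15 + 22 + 6 = 91; the blank must be 95 − 91 = 4.

m = 4, y = 6, b = 11, n = 4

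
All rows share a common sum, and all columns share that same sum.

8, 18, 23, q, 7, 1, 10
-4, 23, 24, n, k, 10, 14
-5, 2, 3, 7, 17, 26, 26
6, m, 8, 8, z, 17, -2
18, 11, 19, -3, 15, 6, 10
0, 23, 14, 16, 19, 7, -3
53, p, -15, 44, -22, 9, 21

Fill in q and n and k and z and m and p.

Rows 3 and 5 both sum to 76, so that's the common total.
The known cells in row 7 total 90, leaving 76 − 90 = -14 for the blank.
The known cells in column 2 total 63, leaving 76 − 63 = 13 for the blank.
The known cells in row 4 total 50, leaving 76 − 50 = 26 for the blank.
The known cells in row 1 total 67, leaving 76 − 67 = 9 for the blank.
The known cells in column 5 total 62, leaving 76 − 62 = 14 for the blank.
The known cells in row 2 total 81, leaving 76 − 81 = -5 for the blank.

q = 9, n = -5, k = 14, z = 26, m = 13, p = -14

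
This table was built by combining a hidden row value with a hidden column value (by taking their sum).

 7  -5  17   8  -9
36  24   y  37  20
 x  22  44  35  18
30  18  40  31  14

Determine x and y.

x = 34, y = 46

The difference between any two rows is the same in every column — this is an addition table with the headers hidden.
Row 3 minus row 1 is 18 − (-9) = 27, so its entry in column 1 is 7 + 27 = 34.
Row 2 minus row 1 is 20 − (-9) = 29, so its entry in column 3 is 17 + 29 = 46.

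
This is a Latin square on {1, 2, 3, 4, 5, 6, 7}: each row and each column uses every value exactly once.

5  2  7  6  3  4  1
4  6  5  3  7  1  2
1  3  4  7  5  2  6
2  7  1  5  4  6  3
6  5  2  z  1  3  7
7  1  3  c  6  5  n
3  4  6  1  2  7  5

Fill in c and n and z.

For row 6, column 7: column 7 already has {1, 2, 3, 5, 6, 7}; that leaves 4.
At (row 6, col 4): row 6 already has {1, 3, 4, 5, 6, 7}, so the value is 2.
At (row 5, col 4): row 5 already has {1, 2, 3, 5, 6, 7}, so the value is 4.

c = 2, n = 4, z = 4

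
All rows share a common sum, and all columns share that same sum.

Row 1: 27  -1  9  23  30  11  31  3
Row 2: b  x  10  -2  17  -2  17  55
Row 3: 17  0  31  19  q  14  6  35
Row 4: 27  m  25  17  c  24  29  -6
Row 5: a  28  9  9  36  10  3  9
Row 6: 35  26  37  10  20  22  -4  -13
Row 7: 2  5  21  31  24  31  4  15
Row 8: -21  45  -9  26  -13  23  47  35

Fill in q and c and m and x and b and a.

Rows 1 and 6 both sum to 133, so that's the common total.
The known cells in row 3 total 122, leaving 133 − 122 = 11 for the blank.
The known cells in row 5 total 104, leaving 133 − 104 = 29 for the blank.
The known cells in column 5 total 125, leaving 133 − 125 = 8 for the blank.
The known cells in row 4 total 124, leaving 133 − 124 = 9 for the blank.
The known cells in column 2 total 112, leaving 133 − 112 = 21 for the blank.
The known cells in row 2 total 116, leaving 133 − 116 = 17 for the blank.

q = 11, c = 8, m = 9, x = 21, b = 17, a = 29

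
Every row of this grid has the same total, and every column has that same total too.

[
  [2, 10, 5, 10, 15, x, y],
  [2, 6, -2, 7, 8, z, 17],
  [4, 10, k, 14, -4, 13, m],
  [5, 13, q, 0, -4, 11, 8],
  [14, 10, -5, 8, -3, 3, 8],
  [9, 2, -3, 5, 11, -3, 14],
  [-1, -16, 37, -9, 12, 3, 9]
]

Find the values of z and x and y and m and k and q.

z = -3, x = 11, y = -18, m = -3, k = 1, q = 2

Rows 5 and 6 both sum to 35, so that's the common total.
Row 2 has 2 + 6 − 2 + 7 + 8 + 17 = 38; the blank must be 35 − 38 = -3.
Column 6 has -3 + 13 + 11 + 3 − 3 + 3 = 24; the blank must be 35 − 24 = 11.
Row 1 has 2 + 10 + 5 + 10 + 15 + 11 = 53; the blank must be 35 − 53 = -18.
Column 7 has -18 + 17 + 8 + 8 + 14 + 9 = 38; the blank must be 35 − 38 = -3.
Row 3 has 4 + 10 + 14 − 4 + 13 − 3 = 34; the blank must be 35 − 34 = 1.
Row 4 has 5 + 13 + 0 − 4 + 11 + 8 = 33; the blank must be 35 − 33 = 2.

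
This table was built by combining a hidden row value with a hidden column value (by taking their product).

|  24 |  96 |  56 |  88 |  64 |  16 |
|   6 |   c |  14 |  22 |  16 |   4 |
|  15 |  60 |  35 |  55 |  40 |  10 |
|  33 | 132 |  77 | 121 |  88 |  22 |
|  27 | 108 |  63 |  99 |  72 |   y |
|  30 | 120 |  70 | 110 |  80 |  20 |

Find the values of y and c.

y = 18, c = 24

Each row is a constant multiple of every other row — this is a multiplication table with the headers hidden.
Row 5 is 72/64 = 9/8 times row 1, so its entry in column 6 is 16 × 9/8 = 18.
Row 2 is 16/64 = 1/4 times row 1, so its entry in column 2 is 96 × 1/4 = 24.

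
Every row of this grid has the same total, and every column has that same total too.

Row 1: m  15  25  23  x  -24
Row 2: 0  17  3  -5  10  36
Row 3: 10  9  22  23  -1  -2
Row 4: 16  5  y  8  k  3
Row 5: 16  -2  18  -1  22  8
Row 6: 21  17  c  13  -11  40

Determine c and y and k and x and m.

c = -19, y = 12, k = 17, x = 24, m = -2

Rows 2 and 3 both sum to 61, so that's the common total.
The known cells in column 1 total 63, leaving 61 − 63 = -2 for the blank.
The known cells in row 1 total 37, leaving 61 − 37 = 24 for the blank.
The known cells in column 5 total 44, leaving 61 − 44 = 17 for the blank.
The known cells in row 4 total 49, leaving 61 − 49 = 12 for the blank.
The known cells in row 6 total 80, leaving 61 − 80 = -19 for the blank.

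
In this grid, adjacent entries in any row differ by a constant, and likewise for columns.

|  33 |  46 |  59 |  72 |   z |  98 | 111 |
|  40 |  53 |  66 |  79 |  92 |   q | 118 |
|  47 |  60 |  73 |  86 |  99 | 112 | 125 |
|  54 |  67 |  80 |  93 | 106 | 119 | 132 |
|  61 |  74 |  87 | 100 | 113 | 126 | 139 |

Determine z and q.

z = 85, q = 105

Along each row the entries change by 13 per step; down each column they change by 7.
Row 1: from 33 at column 1, stepping by 13 to column 5 gives 85.
Row 2: from 40 at column 1, stepping by 13 to column 6 gives 105.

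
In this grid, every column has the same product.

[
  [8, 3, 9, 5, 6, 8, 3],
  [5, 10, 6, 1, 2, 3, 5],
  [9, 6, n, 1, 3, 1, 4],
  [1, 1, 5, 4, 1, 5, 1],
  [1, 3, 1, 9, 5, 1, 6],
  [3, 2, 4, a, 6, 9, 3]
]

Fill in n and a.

n = 1, a = 6

Columns 6 and 7 each multiply to 1080, so every column has product 1080.
Column 3: 9×6×5×1×4 = 1080, so the missing entry is 1080 ÷ 1080 = 1.
Column 4: 5×1×1×4×9 = 180, so the missing entry is 1080 ÷ 180 = 6.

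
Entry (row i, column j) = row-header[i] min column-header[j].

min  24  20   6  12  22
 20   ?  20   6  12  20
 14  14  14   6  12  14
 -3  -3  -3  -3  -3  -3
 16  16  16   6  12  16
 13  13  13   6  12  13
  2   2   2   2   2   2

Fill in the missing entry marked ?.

20

min(20, 24) = 20.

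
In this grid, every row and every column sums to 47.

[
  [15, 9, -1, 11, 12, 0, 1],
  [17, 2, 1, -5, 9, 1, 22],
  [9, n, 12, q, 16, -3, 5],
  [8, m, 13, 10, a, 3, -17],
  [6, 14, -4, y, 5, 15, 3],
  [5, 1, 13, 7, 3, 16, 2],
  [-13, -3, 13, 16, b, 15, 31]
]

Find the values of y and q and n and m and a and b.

Row 5: 6 + 14 − 4 + 5 + 15 + 3 = 39, so its missing entry is 47 − 39 = 8.
Row 7: -13 − 3 + 13 + 16 + 15 + 31 = 59, so its missing entry is 47 − 59 = -12.
Column 5: 12 + 9 + 16 + 5 + 3 − 12 = 33, so its missing entry is 47 − 33 = 14.
Row 4: 8 + 13 + 10 + 14 + 3 − 17 = 31, so its missing entry is 47 − 31 = 16.
Column 2: 9 + 2 + 16 + 14 + 1 − 3 = 39, so its missing entry is 47 − 39 = 8.
Row 3: 9 + 8 + 12 + 16 − 3 + 5 = 47, so its missing entry is 47 − 47 = 0.

y = 8, q = 0, n = 8, m = 16, a = 14, b = -12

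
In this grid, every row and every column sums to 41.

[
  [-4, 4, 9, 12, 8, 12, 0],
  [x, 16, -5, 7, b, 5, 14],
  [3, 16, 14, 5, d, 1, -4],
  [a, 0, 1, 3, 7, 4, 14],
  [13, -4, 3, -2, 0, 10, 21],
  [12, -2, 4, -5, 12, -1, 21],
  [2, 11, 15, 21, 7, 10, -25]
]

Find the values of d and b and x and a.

d = 6, b = 1, x = 3, a = 12

Row 3: 3 + 16 + 14 + 5 + 1 − 4 = 35, so its missing entry is 41 − 35 = 6.
Column 5: 8 + 6 + 7 + 0 + 12 + 7 = 40, so its missing entry is 41 − 40 = 1.
Row 2: 16 − 5 + 7 + 1 + 5 + 14 = 38, so its missing entry is 41 − 38 = 3.
Row 4: 0 + 1 + 3 + 7 + 4 + 14 = 29, so its missing entry is 41 − 29 = 12.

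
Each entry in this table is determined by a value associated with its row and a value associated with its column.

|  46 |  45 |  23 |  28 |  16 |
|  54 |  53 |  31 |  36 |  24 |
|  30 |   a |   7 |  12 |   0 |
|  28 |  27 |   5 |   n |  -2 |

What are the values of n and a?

The difference between any two rows is the same in every column — this is an addition table with the headers hidden.
Row 4 minus row 1 is -2 − 16 = -18, so its entry in column 4 is 28 + (-18) = 10.
Row 3 minus row 1 is 0 − 16 = -16, so its entry in column 2 is 45 + (-16) = 29.

n = 10, a = 29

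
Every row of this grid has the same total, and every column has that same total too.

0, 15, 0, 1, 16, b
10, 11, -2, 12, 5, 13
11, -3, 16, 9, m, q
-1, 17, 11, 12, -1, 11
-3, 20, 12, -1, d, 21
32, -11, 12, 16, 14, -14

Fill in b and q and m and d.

b = 17, q = 1, m = 15, d = 0

Rows 2 and 4 both sum to 49, so that's the common total.
Row 5 has -3 + 20 + 12 − 1 + 21 = 49; the blank must be 49 − 49 = 0.
Column 5 has 16 + 5 − 1 + 0 + 14 = 34; the blank must be 49 − 34 = 15.
Row 3 has 11 − 3 + 16 + 9 + 15 = 48; the blank must be 49 − 48 = 1.
Row 1 has 0 + 15 + 0 + 1 + 16 = 32; the blank must be 49 − 32 = 17.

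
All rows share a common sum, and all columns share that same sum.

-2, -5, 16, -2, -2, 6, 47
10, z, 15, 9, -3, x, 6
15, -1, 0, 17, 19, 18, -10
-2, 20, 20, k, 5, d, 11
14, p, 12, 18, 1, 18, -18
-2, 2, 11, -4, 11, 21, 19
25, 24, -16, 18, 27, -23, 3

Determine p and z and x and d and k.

p = 13, z = 5, x = 16, d = 2, k = 2

Rows 1 and 3 both sum to 58, so that's the common total.
The known cells in column 4 total 56, leaving 58 − 56 = 2 for the blank.
The known cells in row 5 total 45, leaving 58 − 45 = 13 for the blank.
The known cells in column 2 total 53, leaving 58 − 53 = 5 for the blank.
The known cells in row 2 total 42, leaving 58 − 42 = 16 for the blank.
The known cells in row 4 total 56, leaving 58 − 56 = 2 for the blank.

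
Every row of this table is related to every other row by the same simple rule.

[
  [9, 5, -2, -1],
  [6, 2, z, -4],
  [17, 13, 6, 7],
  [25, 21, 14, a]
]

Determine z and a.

z = -5, a = 15

The difference between any two rows is the same in every column — this is an addition table with the headers hidden.
Row 2 minus row 1 is 2 − 5 = -3, so its entry in column 3 is -2 + (-3) = -5.
Row 4 minus row 1 is 21 − 5 = 16, so its entry in column 4 is -1 + 16 = 15.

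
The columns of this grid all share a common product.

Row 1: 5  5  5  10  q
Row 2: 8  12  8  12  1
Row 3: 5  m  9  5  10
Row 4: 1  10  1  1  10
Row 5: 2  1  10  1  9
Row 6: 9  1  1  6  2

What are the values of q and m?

q = 2, m = 6

Columns 3 and 4 each multiply to 3600, so every column has product 3600.
Column 5: 1×10×10×9×2 = 1800, so the missing entry is 3600 ÷ 1800 = 2.
Column 2: 5×12×10×1×1 = 600, so the missing entry is 3600 ÷ 600 = 6.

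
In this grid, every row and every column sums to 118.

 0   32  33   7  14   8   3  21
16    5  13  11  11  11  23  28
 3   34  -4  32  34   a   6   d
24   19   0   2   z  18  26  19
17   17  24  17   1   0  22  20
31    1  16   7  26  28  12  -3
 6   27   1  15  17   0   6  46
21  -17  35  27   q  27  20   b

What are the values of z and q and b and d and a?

z = 10, q = 5, b = 0, d = -13, a = 26

Row 4 has 24 + 19 + 0 + 2 + 18 + 26 + 19 = 108; the blank must be 118 − 108 = 10.
Column 5 has 14 + 11 + 34 + 10 + 1 + 26 + 17 = 113; the blank must be 118 − 113 = 5.
Row 8 has 21 − 17 + 35 + 27 + 5 + 27 + 20 = 118; the blank must be 118 − 118 = 0.
Column 8 has 21 + 28 + 19 + 20 − 3 + 46 + 0 = 131; the blank must be 118 − 131 = -13.
Row 3 has 3 + 34 − 4 + 32 + 34 + 6 − 13 = 92; the blank must be 118 − 92 = 26.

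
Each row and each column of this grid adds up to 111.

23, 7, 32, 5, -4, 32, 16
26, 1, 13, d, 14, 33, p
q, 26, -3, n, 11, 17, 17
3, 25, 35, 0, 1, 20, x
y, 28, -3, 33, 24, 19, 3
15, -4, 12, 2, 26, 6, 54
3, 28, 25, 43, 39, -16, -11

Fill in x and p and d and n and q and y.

Row 5: 28 − 3 + 33 + 24 + 19 + 3 = 104, so its missing entry is 111 − 104 = 7.
Column 1: 23 + 26 + 3 + 7 + 15 + 3 = 77, so its missing entry is 111 − 77 = 34.
Row 3: 34 + 26 − 3 + 11 + 17 + 17 = 102, so its missing entry is 111 − 102 = 9.
Row 4: 3 + 25 + 35 + 0 + 1 + 20 = 84, so its missing entry is 111 − 84 = 27.
Column 7: 16 + 17 + 27 + 3 + 54 − 11 = 106, so its missing entry is 111 − 106 = 5.
Row 2: 26 + 1 + 13 + 14 + 33 + 5 = 92, so its missing entry is 111 − 92 = 19.

x = 27, p = 5, d = 19, n = 9, q = 34, y = 7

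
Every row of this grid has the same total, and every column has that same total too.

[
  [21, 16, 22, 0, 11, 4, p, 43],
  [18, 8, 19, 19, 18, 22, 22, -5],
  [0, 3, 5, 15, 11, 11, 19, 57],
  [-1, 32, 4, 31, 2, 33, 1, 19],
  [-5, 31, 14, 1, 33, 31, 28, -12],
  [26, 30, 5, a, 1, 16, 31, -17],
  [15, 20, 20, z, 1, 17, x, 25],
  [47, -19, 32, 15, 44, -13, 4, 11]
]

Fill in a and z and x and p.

Rows 2 and 3 both sum to 121, so that's the common total.
Row 6 has 26 + 30 + 5 + 1 + 16 + 31 − 17 = 92; the blank must be 121 − 92 = 29.
Column 4 has 0 + 19 + 15 + 31 + 1 + 29 + 15 = 110; the blank must be 121 − 110 = 11.
Row 7 has 15 + 20 + 20 + 11 + 1 + 17 + 25 = 109; the blank must be 121 − 109 = 12.
Row 1 has 21 + 16 + 22 + 0 + 11 + 4 + 43 = 117; the blank must be 121 − 117 = 4.

a = 29, z = 11, x = 12, p = 4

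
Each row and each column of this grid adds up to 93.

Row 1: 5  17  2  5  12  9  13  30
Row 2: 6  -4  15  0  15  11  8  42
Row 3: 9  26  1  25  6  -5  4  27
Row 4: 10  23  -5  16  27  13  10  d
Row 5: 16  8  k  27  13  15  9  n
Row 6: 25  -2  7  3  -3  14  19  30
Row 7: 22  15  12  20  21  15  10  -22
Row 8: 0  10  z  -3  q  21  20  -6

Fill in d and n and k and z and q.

d = -1, n = -7, k = 12, z = 49, q = 2

Column 5: 12 + 15 + 6 + 27 + 13 − 3 + 21 = 91, so its missing entry is 93 − 91 = 2.
Row 4: 10 + 23 − 5 + 16 + 27 + 13 + 10 = 94, so its missing entry is 93 − 94 = -1.
Row 8: 0 + 10 − 3 + 2 + 21 + 20 − 6 = 44, so its missing entry is 93 − 44 = 49.
Column 3: 2 + 15 + 1 − 5 + 7 + 12 + 49 = 81, so its missing entry is 93 − 81 = 12.
Row 5: 16 + 8 + 12 + 27 + 13 + 15 + 9 = 100, so its missing entry is 93 − 100 = -7.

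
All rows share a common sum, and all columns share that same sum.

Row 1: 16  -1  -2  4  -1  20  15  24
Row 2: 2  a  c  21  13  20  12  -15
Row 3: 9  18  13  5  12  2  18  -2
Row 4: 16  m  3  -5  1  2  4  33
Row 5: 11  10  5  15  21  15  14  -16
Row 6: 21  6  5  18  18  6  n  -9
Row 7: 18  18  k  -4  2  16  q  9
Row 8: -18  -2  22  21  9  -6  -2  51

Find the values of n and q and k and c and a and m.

n = 10, q = 4, k = 12, c = 17, a = 5, m = 21

Rows 1 and 3 both sum to 75, so that's the common total.
Row 4: 16 + 3 − 5 + 1 + 2 + 4 + 33 = 54, so its missing entry is 75 − 54 = 21.
Column 2: -1 + 18 + 21 + 10 + 6 + 18 − 2 = 70, so its missing entry is 75 − 70 = 5.
Row 2: 2 + 5 + 21 + 13 + 20 + 12 − 15 = 58, so its missing entry is 75 − 58 = 17.
Column 3: -2 + 17 + 13 + 3 + 5 + 5 + 22 = 63, so its missing entry is 75 − 63 = 12.
Row 6: 21 + 6 + 5 + 18 + 18 + 6 − 9 = 65, so its missing entry is 75 − 65 = 10.
Row 7: 18 + 18 + 12 − 4 + 2 + 16 + 9 = 71, so its missing entry is 75 − 71 = 4.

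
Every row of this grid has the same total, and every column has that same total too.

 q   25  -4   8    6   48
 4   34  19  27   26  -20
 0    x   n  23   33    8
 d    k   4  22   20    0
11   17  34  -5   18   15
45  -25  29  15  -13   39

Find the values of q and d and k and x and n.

Rows 2 and 5 both sum to 90, so that's the common total.
Row 1 has 25 − 4 + 8 + 6 + 48 = 83; the blank must be 90 − 83 = 7.
Column 1 has 7 + 4 + 0 + 11 + 45 = 67; the blank must be 90 − 67 = 23.
Row 4 has 23 + 4 + 22 + 20 + 0 = 69; the blank must be 90 − 69 = 21.
Column 2 has 25 + 34 + 21 + 17 − 25 = 72; the blank must be 90 − 72 = 18.
Row 3 has 0 + 18 + 23 + 33 + 8 = 82; the blank must be 90 − 82 = 8.

q = 7, d = 23, k = 21, x = 18, n = 8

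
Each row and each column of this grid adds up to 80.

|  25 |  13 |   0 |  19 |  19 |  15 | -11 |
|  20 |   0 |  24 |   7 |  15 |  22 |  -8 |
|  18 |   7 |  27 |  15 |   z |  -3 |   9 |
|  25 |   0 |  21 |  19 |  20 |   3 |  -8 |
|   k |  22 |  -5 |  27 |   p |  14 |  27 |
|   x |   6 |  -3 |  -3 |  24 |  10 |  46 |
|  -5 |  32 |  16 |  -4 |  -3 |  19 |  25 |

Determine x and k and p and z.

x = 0, k = -3, p = -2, z = 7

Row 3: 18 + 7 + 27 + 15 − 3 + 9 = 73, so its missing entry is 80 − 73 = 7.
Column 5: 19 + 15 + 7 + 20 + 24 − 3 = 82, so its missing entry is 80 − 82 = -2.
Row 5: 22 − 5 + 27 − 2 + 14 + 27 = 83, so its missing entry is 80 − 83 = -3.
Row 6: 6 − 3 − 3 + 24 + 10 + 46 = 80, so its missing entry is 80 − 80 = 0.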